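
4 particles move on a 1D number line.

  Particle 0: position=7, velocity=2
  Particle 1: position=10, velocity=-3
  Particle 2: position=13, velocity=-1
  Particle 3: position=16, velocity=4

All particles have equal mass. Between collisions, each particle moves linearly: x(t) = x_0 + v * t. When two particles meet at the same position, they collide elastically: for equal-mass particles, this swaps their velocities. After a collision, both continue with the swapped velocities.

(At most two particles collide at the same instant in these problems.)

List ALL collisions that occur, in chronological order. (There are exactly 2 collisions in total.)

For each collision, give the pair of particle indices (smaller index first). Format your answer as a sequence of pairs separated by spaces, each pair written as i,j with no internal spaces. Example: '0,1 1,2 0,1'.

Collision at t=3/5: particles 0 and 1 swap velocities; positions: p0=41/5 p1=41/5 p2=62/5 p3=92/5; velocities now: v0=-3 v1=2 v2=-1 v3=4
Collision at t=2: particles 1 and 2 swap velocities; positions: p0=4 p1=11 p2=11 p3=24; velocities now: v0=-3 v1=-1 v2=2 v3=4

Answer: 0,1 1,2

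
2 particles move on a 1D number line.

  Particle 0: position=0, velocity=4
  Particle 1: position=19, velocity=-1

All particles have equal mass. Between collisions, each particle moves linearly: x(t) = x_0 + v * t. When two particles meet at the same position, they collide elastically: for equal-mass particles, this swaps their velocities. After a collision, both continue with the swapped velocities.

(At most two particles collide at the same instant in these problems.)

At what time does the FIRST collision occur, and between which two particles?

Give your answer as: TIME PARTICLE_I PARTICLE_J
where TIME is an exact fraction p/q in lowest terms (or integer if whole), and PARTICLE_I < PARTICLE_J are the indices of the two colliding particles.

Answer: 19/5 0 1

Derivation:
Pair (0,1): pos 0,19 vel 4,-1 -> gap=19, closing at 5/unit, collide at t=19/5
Earliest collision: t=19/5 between 0 and 1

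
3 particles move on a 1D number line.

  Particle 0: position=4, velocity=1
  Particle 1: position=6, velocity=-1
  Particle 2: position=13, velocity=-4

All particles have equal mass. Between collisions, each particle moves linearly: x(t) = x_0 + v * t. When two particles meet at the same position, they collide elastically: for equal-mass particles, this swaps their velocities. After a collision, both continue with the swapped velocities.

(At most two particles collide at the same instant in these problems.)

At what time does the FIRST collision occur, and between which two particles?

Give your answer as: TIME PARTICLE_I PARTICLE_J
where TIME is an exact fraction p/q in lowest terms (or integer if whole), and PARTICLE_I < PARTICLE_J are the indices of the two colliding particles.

Answer: 1 0 1

Derivation:
Pair (0,1): pos 4,6 vel 1,-1 -> gap=2, closing at 2/unit, collide at t=1
Pair (1,2): pos 6,13 vel -1,-4 -> gap=7, closing at 3/unit, collide at t=7/3
Earliest collision: t=1 between 0 and 1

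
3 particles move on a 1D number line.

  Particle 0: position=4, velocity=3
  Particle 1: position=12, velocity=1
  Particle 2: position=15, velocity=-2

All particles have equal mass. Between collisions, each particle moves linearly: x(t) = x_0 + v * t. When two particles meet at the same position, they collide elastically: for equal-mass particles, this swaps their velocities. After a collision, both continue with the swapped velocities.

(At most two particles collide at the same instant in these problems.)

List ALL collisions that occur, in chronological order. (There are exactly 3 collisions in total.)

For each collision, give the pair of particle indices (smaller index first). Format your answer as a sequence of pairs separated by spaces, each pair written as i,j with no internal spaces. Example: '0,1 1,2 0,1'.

Answer: 1,2 0,1 1,2

Derivation:
Collision at t=1: particles 1 and 2 swap velocities; positions: p0=7 p1=13 p2=13; velocities now: v0=3 v1=-2 v2=1
Collision at t=11/5: particles 0 and 1 swap velocities; positions: p0=53/5 p1=53/5 p2=71/5; velocities now: v0=-2 v1=3 v2=1
Collision at t=4: particles 1 and 2 swap velocities; positions: p0=7 p1=16 p2=16; velocities now: v0=-2 v1=1 v2=3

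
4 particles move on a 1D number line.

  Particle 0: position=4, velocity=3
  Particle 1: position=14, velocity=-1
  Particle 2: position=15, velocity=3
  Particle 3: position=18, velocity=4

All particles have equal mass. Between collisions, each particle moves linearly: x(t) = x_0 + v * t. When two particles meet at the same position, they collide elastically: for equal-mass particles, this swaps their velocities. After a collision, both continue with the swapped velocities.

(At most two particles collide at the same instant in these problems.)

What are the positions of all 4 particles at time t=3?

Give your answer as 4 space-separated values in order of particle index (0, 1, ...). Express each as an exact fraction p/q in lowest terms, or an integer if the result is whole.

Answer: 11 13 24 30

Derivation:
Collision at t=5/2: particles 0 and 1 swap velocities; positions: p0=23/2 p1=23/2 p2=45/2 p3=28; velocities now: v0=-1 v1=3 v2=3 v3=4
Advance to t=3 (no further collisions before then); velocities: v0=-1 v1=3 v2=3 v3=4; positions = 11 13 24 30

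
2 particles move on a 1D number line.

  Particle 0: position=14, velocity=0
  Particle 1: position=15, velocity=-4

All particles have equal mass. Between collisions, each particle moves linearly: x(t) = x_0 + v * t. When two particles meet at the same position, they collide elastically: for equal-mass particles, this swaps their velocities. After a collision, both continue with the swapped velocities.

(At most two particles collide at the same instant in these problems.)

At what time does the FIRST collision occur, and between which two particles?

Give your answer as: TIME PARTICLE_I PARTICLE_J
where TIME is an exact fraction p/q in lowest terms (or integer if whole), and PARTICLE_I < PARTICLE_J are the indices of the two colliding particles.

Pair (0,1): pos 14,15 vel 0,-4 -> gap=1, closing at 4/unit, collide at t=1/4
Earliest collision: t=1/4 between 0 and 1

Answer: 1/4 0 1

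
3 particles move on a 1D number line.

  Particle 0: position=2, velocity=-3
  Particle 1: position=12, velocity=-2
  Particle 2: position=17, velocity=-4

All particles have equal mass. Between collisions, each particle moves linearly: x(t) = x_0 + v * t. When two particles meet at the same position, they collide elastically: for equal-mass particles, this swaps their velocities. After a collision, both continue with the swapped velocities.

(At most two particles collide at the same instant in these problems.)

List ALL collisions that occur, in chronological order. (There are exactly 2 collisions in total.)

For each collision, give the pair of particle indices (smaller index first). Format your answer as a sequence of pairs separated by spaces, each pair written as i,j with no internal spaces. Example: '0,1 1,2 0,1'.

Collision at t=5/2: particles 1 and 2 swap velocities; positions: p0=-11/2 p1=7 p2=7; velocities now: v0=-3 v1=-4 v2=-2
Collision at t=15: particles 0 and 1 swap velocities; positions: p0=-43 p1=-43 p2=-18; velocities now: v0=-4 v1=-3 v2=-2

Answer: 1,2 0,1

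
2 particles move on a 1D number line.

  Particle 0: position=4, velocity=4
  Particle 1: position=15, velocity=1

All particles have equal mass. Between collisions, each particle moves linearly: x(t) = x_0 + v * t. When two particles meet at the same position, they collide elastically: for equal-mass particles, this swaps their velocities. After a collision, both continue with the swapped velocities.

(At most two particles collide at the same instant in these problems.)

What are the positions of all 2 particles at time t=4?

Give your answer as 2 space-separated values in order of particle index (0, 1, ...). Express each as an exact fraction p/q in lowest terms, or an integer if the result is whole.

Collision at t=11/3: particles 0 and 1 swap velocities; positions: p0=56/3 p1=56/3; velocities now: v0=1 v1=4
Advance to t=4 (no further collisions before then); velocities: v0=1 v1=4; positions = 19 20

Answer: 19 20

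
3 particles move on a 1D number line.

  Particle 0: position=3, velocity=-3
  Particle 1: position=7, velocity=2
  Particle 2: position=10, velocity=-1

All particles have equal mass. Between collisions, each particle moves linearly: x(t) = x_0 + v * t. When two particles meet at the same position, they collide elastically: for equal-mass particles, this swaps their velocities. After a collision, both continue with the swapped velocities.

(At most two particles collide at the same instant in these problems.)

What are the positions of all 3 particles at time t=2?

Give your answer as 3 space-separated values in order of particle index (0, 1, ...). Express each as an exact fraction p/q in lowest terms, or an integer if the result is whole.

Answer: -3 8 11

Derivation:
Collision at t=1: particles 1 and 2 swap velocities; positions: p0=0 p1=9 p2=9; velocities now: v0=-3 v1=-1 v2=2
Advance to t=2 (no further collisions before then); velocities: v0=-3 v1=-1 v2=2; positions = -3 8 11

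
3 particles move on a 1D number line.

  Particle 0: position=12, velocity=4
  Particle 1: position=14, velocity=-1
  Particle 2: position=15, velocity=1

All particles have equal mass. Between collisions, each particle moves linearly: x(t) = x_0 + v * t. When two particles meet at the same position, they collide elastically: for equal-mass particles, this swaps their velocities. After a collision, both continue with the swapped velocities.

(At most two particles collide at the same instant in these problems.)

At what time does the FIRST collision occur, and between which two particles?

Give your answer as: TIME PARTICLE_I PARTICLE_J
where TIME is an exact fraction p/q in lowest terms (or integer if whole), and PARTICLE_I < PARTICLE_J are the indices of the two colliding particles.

Answer: 2/5 0 1

Derivation:
Pair (0,1): pos 12,14 vel 4,-1 -> gap=2, closing at 5/unit, collide at t=2/5
Pair (1,2): pos 14,15 vel -1,1 -> not approaching (rel speed -2 <= 0)
Earliest collision: t=2/5 between 0 and 1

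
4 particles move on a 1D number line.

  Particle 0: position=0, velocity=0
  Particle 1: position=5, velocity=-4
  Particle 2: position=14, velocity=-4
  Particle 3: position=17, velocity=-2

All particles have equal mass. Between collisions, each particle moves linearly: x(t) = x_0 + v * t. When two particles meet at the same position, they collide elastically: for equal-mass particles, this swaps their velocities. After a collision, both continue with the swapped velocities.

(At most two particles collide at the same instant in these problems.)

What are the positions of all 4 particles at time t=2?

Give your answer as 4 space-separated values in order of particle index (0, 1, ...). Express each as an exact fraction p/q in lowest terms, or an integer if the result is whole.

Answer: -3 0 6 13

Derivation:
Collision at t=5/4: particles 0 and 1 swap velocities; positions: p0=0 p1=0 p2=9 p3=29/2; velocities now: v0=-4 v1=0 v2=-4 v3=-2
Advance to t=2 (no further collisions before then); velocities: v0=-4 v1=0 v2=-4 v3=-2; positions = -3 0 6 13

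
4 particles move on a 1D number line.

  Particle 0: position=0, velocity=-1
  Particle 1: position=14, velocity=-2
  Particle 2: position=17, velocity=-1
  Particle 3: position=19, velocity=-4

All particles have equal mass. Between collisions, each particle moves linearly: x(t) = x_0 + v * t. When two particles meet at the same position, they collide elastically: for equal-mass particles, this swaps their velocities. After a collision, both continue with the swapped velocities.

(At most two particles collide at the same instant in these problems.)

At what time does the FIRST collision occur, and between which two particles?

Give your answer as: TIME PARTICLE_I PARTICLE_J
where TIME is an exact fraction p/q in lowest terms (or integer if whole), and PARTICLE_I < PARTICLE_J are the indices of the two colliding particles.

Answer: 2/3 2 3

Derivation:
Pair (0,1): pos 0,14 vel -1,-2 -> gap=14, closing at 1/unit, collide at t=14
Pair (1,2): pos 14,17 vel -2,-1 -> not approaching (rel speed -1 <= 0)
Pair (2,3): pos 17,19 vel -1,-4 -> gap=2, closing at 3/unit, collide at t=2/3
Earliest collision: t=2/3 between 2 and 3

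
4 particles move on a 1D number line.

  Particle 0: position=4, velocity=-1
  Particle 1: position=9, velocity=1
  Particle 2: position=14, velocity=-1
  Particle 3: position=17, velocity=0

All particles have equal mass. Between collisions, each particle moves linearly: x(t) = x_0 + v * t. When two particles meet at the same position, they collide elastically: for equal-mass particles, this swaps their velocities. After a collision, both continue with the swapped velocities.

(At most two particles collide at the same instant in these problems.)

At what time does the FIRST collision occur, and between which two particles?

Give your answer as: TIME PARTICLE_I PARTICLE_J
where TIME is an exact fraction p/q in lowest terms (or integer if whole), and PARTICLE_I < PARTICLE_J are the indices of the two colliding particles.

Pair (0,1): pos 4,9 vel -1,1 -> not approaching (rel speed -2 <= 0)
Pair (1,2): pos 9,14 vel 1,-1 -> gap=5, closing at 2/unit, collide at t=5/2
Pair (2,3): pos 14,17 vel -1,0 -> not approaching (rel speed -1 <= 0)
Earliest collision: t=5/2 between 1 and 2

Answer: 5/2 1 2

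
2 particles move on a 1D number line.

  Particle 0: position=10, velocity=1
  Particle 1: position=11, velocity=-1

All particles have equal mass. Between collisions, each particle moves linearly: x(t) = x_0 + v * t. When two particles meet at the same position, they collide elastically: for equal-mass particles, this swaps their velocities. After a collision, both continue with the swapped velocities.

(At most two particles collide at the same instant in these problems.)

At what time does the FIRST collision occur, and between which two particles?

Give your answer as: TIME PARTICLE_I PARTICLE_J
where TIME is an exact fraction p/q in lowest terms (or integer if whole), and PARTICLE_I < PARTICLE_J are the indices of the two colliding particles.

Pair (0,1): pos 10,11 vel 1,-1 -> gap=1, closing at 2/unit, collide at t=1/2
Earliest collision: t=1/2 between 0 and 1

Answer: 1/2 0 1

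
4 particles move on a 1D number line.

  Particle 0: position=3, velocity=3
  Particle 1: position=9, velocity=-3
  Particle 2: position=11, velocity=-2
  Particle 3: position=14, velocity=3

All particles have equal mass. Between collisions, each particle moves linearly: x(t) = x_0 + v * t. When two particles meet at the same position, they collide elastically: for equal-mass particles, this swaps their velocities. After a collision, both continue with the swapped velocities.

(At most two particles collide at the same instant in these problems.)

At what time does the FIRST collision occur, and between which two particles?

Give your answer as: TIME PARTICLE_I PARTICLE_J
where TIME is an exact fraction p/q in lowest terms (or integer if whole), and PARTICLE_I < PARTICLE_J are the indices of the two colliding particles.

Pair (0,1): pos 3,9 vel 3,-3 -> gap=6, closing at 6/unit, collide at t=1
Pair (1,2): pos 9,11 vel -3,-2 -> not approaching (rel speed -1 <= 0)
Pair (2,3): pos 11,14 vel -2,3 -> not approaching (rel speed -5 <= 0)
Earliest collision: t=1 between 0 and 1

Answer: 1 0 1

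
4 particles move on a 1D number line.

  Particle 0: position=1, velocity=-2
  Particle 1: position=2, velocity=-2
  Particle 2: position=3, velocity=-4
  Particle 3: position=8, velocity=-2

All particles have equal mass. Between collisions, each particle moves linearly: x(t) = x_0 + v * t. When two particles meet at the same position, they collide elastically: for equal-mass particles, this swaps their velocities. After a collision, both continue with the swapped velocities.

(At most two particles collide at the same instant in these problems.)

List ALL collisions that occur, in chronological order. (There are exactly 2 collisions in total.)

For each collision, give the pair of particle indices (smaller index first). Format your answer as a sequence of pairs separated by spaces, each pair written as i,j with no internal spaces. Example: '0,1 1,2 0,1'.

Collision at t=1/2: particles 1 and 2 swap velocities; positions: p0=0 p1=1 p2=1 p3=7; velocities now: v0=-2 v1=-4 v2=-2 v3=-2
Collision at t=1: particles 0 and 1 swap velocities; positions: p0=-1 p1=-1 p2=0 p3=6; velocities now: v0=-4 v1=-2 v2=-2 v3=-2

Answer: 1,2 0,1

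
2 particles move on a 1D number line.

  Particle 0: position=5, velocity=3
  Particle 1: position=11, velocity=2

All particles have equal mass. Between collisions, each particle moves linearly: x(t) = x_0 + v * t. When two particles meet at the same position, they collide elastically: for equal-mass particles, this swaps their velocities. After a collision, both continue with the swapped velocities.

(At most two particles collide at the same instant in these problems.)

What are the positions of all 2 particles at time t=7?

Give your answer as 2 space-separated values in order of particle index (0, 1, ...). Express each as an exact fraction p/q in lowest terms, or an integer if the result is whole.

Answer: 25 26

Derivation:
Collision at t=6: particles 0 and 1 swap velocities; positions: p0=23 p1=23; velocities now: v0=2 v1=3
Advance to t=7 (no further collisions before then); velocities: v0=2 v1=3; positions = 25 26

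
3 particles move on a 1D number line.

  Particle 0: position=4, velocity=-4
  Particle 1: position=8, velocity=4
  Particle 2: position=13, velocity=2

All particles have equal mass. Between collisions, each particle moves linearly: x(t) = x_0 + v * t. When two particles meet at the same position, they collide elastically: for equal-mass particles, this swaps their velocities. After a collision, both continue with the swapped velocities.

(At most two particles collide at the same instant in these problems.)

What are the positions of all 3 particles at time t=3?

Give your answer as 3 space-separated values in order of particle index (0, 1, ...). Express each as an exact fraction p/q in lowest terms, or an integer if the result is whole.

Collision at t=5/2: particles 1 and 2 swap velocities; positions: p0=-6 p1=18 p2=18; velocities now: v0=-4 v1=2 v2=4
Advance to t=3 (no further collisions before then); velocities: v0=-4 v1=2 v2=4; positions = -8 19 20

Answer: -8 19 20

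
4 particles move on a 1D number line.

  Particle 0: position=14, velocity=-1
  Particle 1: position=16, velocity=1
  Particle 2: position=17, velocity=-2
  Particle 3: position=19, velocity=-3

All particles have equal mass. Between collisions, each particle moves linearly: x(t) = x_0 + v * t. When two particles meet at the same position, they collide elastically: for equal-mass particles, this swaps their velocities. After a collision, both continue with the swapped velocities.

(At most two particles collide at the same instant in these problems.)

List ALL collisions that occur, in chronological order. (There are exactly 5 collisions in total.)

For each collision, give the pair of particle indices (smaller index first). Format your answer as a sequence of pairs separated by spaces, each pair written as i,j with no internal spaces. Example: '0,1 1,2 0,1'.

Collision at t=1/3: particles 1 and 2 swap velocities; positions: p0=41/3 p1=49/3 p2=49/3 p3=18; velocities now: v0=-1 v1=-2 v2=1 v3=-3
Collision at t=3/4: particles 2 and 3 swap velocities; positions: p0=53/4 p1=31/2 p2=67/4 p3=67/4; velocities now: v0=-1 v1=-2 v2=-3 v3=1
Collision at t=2: particles 1 and 2 swap velocities; positions: p0=12 p1=13 p2=13 p3=18; velocities now: v0=-1 v1=-3 v2=-2 v3=1
Collision at t=5/2: particles 0 and 1 swap velocities; positions: p0=23/2 p1=23/2 p2=12 p3=37/2; velocities now: v0=-3 v1=-1 v2=-2 v3=1
Collision at t=3: particles 1 and 2 swap velocities; positions: p0=10 p1=11 p2=11 p3=19; velocities now: v0=-3 v1=-2 v2=-1 v3=1

Answer: 1,2 2,3 1,2 0,1 1,2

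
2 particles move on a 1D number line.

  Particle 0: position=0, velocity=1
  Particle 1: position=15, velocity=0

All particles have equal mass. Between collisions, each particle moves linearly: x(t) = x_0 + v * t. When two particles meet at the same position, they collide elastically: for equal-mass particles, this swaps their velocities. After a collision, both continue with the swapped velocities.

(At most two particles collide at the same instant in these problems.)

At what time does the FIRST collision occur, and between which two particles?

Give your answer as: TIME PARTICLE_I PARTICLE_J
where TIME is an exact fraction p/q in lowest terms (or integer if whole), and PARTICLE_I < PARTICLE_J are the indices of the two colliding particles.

Answer: 15 0 1

Derivation:
Pair (0,1): pos 0,15 vel 1,0 -> gap=15, closing at 1/unit, collide at t=15
Earliest collision: t=15 between 0 and 1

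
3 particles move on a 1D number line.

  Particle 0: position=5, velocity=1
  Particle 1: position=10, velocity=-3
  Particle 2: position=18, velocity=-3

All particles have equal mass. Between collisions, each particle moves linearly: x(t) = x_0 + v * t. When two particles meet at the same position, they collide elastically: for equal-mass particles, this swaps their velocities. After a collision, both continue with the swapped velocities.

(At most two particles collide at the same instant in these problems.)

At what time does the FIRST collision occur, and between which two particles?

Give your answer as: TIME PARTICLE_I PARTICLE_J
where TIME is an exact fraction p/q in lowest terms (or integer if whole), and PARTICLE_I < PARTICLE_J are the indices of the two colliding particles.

Pair (0,1): pos 5,10 vel 1,-3 -> gap=5, closing at 4/unit, collide at t=5/4
Pair (1,2): pos 10,18 vel -3,-3 -> not approaching (rel speed 0 <= 0)
Earliest collision: t=5/4 between 0 and 1

Answer: 5/4 0 1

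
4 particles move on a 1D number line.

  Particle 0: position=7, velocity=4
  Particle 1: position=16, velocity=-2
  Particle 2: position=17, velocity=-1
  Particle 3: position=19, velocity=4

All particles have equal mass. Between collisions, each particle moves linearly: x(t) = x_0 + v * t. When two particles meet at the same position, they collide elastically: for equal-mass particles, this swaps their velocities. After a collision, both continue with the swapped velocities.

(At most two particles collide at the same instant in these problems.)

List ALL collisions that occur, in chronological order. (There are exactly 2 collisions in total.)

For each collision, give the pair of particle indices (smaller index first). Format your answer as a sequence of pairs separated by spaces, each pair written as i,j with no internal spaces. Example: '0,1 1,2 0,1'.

Collision at t=3/2: particles 0 and 1 swap velocities; positions: p0=13 p1=13 p2=31/2 p3=25; velocities now: v0=-2 v1=4 v2=-1 v3=4
Collision at t=2: particles 1 and 2 swap velocities; positions: p0=12 p1=15 p2=15 p3=27; velocities now: v0=-2 v1=-1 v2=4 v3=4

Answer: 0,1 1,2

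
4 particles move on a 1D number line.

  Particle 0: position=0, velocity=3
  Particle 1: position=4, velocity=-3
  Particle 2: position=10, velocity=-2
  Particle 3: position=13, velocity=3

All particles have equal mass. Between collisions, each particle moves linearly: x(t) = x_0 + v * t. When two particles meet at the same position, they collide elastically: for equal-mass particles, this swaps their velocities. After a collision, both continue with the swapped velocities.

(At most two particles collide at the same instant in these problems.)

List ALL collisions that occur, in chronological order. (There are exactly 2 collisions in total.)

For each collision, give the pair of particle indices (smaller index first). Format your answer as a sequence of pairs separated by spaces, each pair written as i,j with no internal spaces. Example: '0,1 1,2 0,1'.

Answer: 0,1 1,2

Derivation:
Collision at t=2/3: particles 0 and 1 swap velocities; positions: p0=2 p1=2 p2=26/3 p3=15; velocities now: v0=-3 v1=3 v2=-2 v3=3
Collision at t=2: particles 1 and 2 swap velocities; positions: p0=-2 p1=6 p2=6 p3=19; velocities now: v0=-3 v1=-2 v2=3 v3=3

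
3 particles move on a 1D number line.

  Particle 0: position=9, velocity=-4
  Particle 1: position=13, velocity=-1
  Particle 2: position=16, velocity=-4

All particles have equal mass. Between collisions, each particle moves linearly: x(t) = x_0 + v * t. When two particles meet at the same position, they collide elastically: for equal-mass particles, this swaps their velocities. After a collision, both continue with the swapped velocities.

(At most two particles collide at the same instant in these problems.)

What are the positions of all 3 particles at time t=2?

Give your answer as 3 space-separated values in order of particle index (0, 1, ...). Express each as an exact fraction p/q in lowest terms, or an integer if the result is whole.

Answer: 1 8 11

Derivation:
Collision at t=1: particles 1 and 2 swap velocities; positions: p0=5 p1=12 p2=12; velocities now: v0=-4 v1=-4 v2=-1
Advance to t=2 (no further collisions before then); velocities: v0=-4 v1=-4 v2=-1; positions = 1 8 11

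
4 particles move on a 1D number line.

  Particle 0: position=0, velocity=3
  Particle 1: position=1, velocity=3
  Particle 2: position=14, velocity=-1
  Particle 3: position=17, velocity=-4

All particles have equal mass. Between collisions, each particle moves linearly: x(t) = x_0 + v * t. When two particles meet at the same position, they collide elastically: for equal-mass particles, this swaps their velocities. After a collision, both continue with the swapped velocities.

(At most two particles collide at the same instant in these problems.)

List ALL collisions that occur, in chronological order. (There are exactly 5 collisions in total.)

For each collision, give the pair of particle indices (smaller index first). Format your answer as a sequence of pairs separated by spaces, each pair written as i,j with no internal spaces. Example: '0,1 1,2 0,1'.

Answer: 2,3 1,2 0,1 2,3 1,2

Derivation:
Collision at t=1: particles 2 and 3 swap velocities; positions: p0=3 p1=4 p2=13 p3=13; velocities now: v0=3 v1=3 v2=-4 v3=-1
Collision at t=16/7: particles 1 and 2 swap velocities; positions: p0=48/7 p1=55/7 p2=55/7 p3=82/7; velocities now: v0=3 v1=-4 v2=3 v3=-1
Collision at t=17/7: particles 0 and 1 swap velocities; positions: p0=51/7 p1=51/7 p2=58/7 p3=81/7; velocities now: v0=-4 v1=3 v2=3 v3=-1
Collision at t=13/4: particles 2 and 3 swap velocities; positions: p0=4 p1=39/4 p2=43/4 p3=43/4; velocities now: v0=-4 v1=3 v2=-1 v3=3
Collision at t=7/2: particles 1 and 2 swap velocities; positions: p0=3 p1=21/2 p2=21/2 p3=23/2; velocities now: v0=-4 v1=-1 v2=3 v3=3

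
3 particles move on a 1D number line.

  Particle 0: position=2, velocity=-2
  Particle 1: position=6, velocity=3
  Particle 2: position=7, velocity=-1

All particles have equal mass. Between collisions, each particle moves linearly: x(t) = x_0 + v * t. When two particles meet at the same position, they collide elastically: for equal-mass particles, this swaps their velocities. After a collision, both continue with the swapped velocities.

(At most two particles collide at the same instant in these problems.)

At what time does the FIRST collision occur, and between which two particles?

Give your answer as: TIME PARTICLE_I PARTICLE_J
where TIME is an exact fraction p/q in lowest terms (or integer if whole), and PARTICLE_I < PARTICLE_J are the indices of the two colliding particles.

Answer: 1/4 1 2

Derivation:
Pair (0,1): pos 2,6 vel -2,3 -> not approaching (rel speed -5 <= 0)
Pair (1,2): pos 6,7 vel 3,-1 -> gap=1, closing at 4/unit, collide at t=1/4
Earliest collision: t=1/4 between 1 and 2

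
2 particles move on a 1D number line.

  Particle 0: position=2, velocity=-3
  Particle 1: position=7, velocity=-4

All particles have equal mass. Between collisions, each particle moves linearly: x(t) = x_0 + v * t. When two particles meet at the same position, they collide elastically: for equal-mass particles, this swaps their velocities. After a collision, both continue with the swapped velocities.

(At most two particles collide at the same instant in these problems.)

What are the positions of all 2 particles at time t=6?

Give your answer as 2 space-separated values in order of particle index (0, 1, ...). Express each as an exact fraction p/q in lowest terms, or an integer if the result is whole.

Collision at t=5: particles 0 and 1 swap velocities; positions: p0=-13 p1=-13; velocities now: v0=-4 v1=-3
Advance to t=6 (no further collisions before then); velocities: v0=-4 v1=-3; positions = -17 -16

Answer: -17 -16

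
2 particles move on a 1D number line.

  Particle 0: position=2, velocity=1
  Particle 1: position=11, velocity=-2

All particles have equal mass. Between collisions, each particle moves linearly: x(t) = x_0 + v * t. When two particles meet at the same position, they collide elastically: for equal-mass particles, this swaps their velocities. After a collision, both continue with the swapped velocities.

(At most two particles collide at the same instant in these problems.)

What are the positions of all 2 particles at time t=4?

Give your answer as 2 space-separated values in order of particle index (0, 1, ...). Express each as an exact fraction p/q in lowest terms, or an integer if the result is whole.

Answer: 3 6

Derivation:
Collision at t=3: particles 0 and 1 swap velocities; positions: p0=5 p1=5; velocities now: v0=-2 v1=1
Advance to t=4 (no further collisions before then); velocities: v0=-2 v1=1; positions = 3 6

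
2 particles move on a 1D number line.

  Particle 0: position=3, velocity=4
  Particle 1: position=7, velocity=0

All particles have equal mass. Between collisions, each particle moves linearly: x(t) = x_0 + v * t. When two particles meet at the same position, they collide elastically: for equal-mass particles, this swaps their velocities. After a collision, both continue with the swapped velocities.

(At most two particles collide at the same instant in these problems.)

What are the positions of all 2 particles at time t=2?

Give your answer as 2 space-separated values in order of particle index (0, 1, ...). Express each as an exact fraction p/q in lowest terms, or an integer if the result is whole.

Answer: 7 11

Derivation:
Collision at t=1: particles 0 and 1 swap velocities; positions: p0=7 p1=7; velocities now: v0=0 v1=4
Advance to t=2 (no further collisions before then); velocities: v0=0 v1=4; positions = 7 11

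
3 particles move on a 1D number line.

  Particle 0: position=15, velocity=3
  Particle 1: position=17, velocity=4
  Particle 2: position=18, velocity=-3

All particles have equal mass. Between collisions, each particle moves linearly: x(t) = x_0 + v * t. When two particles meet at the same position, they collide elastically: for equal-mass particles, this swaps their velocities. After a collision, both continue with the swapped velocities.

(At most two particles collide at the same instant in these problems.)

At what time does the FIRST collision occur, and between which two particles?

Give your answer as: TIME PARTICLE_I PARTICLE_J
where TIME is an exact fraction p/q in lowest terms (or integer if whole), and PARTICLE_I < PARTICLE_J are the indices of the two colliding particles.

Answer: 1/7 1 2

Derivation:
Pair (0,1): pos 15,17 vel 3,4 -> not approaching (rel speed -1 <= 0)
Pair (1,2): pos 17,18 vel 4,-3 -> gap=1, closing at 7/unit, collide at t=1/7
Earliest collision: t=1/7 between 1 and 2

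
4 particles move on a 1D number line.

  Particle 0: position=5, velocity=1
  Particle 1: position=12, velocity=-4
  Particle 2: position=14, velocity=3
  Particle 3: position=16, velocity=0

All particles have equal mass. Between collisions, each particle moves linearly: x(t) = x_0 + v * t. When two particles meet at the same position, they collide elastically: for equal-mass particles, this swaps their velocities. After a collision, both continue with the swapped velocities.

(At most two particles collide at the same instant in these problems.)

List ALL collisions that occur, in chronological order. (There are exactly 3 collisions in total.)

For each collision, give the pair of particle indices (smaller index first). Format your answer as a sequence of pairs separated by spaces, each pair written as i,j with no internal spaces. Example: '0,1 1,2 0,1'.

Answer: 2,3 0,1 1,2

Derivation:
Collision at t=2/3: particles 2 and 3 swap velocities; positions: p0=17/3 p1=28/3 p2=16 p3=16; velocities now: v0=1 v1=-4 v2=0 v3=3
Collision at t=7/5: particles 0 and 1 swap velocities; positions: p0=32/5 p1=32/5 p2=16 p3=91/5; velocities now: v0=-4 v1=1 v2=0 v3=3
Collision at t=11: particles 1 and 2 swap velocities; positions: p0=-32 p1=16 p2=16 p3=47; velocities now: v0=-4 v1=0 v2=1 v3=3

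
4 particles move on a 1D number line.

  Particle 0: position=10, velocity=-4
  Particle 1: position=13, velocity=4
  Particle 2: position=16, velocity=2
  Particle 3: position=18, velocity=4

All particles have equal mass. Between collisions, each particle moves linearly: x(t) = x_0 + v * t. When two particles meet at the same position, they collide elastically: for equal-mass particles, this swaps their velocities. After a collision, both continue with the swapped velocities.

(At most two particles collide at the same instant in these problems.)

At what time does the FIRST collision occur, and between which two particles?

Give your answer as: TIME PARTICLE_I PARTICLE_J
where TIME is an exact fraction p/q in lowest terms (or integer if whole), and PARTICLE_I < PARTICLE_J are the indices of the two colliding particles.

Answer: 3/2 1 2

Derivation:
Pair (0,1): pos 10,13 vel -4,4 -> not approaching (rel speed -8 <= 0)
Pair (1,2): pos 13,16 vel 4,2 -> gap=3, closing at 2/unit, collide at t=3/2
Pair (2,3): pos 16,18 vel 2,4 -> not approaching (rel speed -2 <= 0)
Earliest collision: t=3/2 between 1 and 2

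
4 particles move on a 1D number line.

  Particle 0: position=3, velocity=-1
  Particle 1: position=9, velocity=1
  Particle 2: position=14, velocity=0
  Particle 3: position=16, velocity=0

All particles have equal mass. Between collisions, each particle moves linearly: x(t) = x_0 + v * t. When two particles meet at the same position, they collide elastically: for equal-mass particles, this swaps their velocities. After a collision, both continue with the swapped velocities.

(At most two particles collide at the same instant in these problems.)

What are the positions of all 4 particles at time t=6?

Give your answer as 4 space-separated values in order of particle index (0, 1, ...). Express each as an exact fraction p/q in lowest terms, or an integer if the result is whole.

Answer: -3 14 15 16

Derivation:
Collision at t=5: particles 1 and 2 swap velocities; positions: p0=-2 p1=14 p2=14 p3=16; velocities now: v0=-1 v1=0 v2=1 v3=0
Advance to t=6 (no further collisions before then); velocities: v0=-1 v1=0 v2=1 v3=0; positions = -3 14 15 16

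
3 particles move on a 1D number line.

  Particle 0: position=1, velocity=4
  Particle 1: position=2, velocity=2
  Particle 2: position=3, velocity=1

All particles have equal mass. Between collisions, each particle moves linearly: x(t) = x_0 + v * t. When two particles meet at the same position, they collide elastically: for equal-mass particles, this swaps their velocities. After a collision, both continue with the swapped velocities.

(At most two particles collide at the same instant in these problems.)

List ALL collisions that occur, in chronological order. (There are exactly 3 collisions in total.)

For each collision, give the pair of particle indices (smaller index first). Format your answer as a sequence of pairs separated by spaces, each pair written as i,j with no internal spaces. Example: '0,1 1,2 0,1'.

Answer: 0,1 1,2 0,1

Derivation:
Collision at t=1/2: particles 0 and 1 swap velocities; positions: p0=3 p1=3 p2=7/2; velocities now: v0=2 v1=4 v2=1
Collision at t=2/3: particles 1 and 2 swap velocities; positions: p0=10/3 p1=11/3 p2=11/3; velocities now: v0=2 v1=1 v2=4
Collision at t=1: particles 0 and 1 swap velocities; positions: p0=4 p1=4 p2=5; velocities now: v0=1 v1=2 v2=4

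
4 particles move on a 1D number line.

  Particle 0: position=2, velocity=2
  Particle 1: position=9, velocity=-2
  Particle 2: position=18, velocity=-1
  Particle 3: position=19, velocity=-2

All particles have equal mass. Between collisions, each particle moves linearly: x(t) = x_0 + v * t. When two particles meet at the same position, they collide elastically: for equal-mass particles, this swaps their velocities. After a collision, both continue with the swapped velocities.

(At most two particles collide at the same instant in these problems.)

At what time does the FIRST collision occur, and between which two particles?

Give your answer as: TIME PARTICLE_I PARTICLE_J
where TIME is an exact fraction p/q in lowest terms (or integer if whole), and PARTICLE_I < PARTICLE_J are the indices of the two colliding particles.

Pair (0,1): pos 2,9 vel 2,-2 -> gap=7, closing at 4/unit, collide at t=7/4
Pair (1,2): pos 9,18 vel -2,-1 -> not approaching (rel speed -1 <= 0)
Pair (2,3): pos 18,19 vel -1,-2 -> gap=1, closing at 1/unit, collide at t=1
Earliest collision: t=1 between 2 and 3

Answer: 1 2 3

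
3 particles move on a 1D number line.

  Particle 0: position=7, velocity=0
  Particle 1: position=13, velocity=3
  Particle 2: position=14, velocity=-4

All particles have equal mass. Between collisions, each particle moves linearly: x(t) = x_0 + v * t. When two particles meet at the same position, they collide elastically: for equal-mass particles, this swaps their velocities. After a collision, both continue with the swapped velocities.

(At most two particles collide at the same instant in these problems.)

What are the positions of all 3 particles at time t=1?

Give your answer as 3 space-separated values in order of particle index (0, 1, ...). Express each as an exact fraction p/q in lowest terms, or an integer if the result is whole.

Collision at t=1/7: particles 1 and 2 swap velocities; positions: p0=7 p1=94/7 p2=94/7; velocities now: v0=0 v1=-4 v2=3
Advance to t=1 (no further collisions before then); velocities: v0=0 v1=-4 v2=3; positions = 7 10 16

Answer: 7 10 16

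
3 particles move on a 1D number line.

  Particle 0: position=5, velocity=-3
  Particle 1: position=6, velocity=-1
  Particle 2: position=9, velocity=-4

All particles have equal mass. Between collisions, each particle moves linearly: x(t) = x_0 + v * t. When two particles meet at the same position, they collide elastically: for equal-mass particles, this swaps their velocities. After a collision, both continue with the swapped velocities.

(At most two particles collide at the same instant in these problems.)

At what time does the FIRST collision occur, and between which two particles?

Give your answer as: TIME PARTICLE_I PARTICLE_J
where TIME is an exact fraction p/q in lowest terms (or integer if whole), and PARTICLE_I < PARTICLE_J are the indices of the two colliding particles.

Answer: 1 1 2

Derivation:
Pair (0,1): pos 5,6 vel -3,-1 -> not approaching (rel speed -2 <= 0)
Pair (1,2): pos 6,9 vel -1,-4 -> gap=3, closing at 3/unit, collide at t=1
Earliest collision: t=1 between 1 and 2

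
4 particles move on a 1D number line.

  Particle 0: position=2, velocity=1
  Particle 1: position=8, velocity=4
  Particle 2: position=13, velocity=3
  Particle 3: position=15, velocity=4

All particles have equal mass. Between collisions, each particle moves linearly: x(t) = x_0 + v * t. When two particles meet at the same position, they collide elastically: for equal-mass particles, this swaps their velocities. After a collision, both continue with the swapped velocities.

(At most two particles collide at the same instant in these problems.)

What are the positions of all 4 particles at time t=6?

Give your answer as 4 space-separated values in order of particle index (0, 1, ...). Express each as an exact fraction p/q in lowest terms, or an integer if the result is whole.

Answer: 8 31 32 39

Derivation:
Collision at t=5: particles 1 and 2 swap velocities; positions: p0=7 p1=28 p2=28 p3=35; velocities now: v0=1 v1=3 v2=4 v3=4
Advance to t=6 (no further collisions before then); velocities: v0=1 v1=3 v2=4 v3=4; positions = 8 31 32 39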